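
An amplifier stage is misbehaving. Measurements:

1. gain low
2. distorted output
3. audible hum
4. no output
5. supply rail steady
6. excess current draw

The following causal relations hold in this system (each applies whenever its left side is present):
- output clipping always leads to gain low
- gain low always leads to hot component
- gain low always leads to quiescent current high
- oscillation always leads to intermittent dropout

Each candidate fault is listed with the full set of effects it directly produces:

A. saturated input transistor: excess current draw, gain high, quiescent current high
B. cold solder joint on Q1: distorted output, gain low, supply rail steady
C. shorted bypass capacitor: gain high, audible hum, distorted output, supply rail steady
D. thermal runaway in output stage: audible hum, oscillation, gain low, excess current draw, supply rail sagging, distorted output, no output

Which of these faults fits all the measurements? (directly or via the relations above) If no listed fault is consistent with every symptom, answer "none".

none

For each candidate, compare predicted effects to what was observed:
(A) saturated input transistor — gain low NO; distorted output NO; audible hum NO; no output NO; supply rail steady NO; excess current draw yes
(B) cold solder joint on Q1 — does not account for audible hum, no output, excess current draw
(C) shorted bypass capacitor — fails on gain low, no output, excess current draw (predicts gain high, not gain low)
(D) thermal runaway in output stage — gain low yes; distorted output yes; audible hum yes; no output yes; supply rail steady NO; excess current draw yes
Every candidate fails on at least one observation.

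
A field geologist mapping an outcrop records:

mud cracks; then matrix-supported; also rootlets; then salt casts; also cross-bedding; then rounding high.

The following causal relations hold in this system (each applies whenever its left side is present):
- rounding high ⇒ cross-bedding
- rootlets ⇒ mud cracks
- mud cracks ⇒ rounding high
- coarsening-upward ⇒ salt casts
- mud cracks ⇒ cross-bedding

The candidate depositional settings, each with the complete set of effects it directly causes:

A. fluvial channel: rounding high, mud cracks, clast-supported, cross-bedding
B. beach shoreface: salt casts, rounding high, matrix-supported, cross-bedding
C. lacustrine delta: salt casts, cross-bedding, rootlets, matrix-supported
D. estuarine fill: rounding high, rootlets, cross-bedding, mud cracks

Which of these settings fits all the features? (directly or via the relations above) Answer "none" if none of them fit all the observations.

Per-candidate check:
(A) fluvial channel — fails on matrix-supported, rootlets, salt casts (predicts clast-supported, not matrix-supported)
(B) beach shoreface — mud cracks -; matrix-supported +; rootlets -; salt casts +; cross-bedding +; rounding high +
(C) lacustrine delta — mud cracks + (via rootlets → mud cracks); matrix-supported +; rootlets +; salt casts +; cross-bedding +; rounding high + (via rootlets → mud cracks → rounding high)
(D) estuarine fill — mud cracks +; matrix-supported -; rootlets +; salt casts -; cross-bedding +; rounding high +
Only (C) is consistent with every observation.

C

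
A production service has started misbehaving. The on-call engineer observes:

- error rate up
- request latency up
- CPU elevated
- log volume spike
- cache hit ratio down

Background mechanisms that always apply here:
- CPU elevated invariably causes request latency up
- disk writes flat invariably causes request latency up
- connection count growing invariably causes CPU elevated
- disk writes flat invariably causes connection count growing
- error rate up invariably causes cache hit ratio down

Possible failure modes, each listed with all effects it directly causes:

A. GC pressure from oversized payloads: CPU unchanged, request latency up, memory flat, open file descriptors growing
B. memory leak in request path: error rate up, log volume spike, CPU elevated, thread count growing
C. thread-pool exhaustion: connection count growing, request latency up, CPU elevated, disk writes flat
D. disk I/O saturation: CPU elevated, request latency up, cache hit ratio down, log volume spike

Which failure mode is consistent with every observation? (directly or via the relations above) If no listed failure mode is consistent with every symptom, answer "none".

Per-candidate check:
(A) GC pressure from oversized payloads — fails on error rate up, CPU elevated, log volume spike, cache hit ratio down (predicts CPU unchanged, not CPU elevated)
(B) memory leak in request path — accounts for every observation (request latency up by CPU elevated → request latency up)
(C) thread-pool exhaustion — error rate up ✗; request latency up ✓; CPU elevated ✓; log volume spike ✗; cache hit ratio down ✗
(D) disk I/O saturation — error rate up ✗; request latency up ✓; CPU elevated ✓; log volume spike ✓; cache hit ratio down ✓
(B) alone accounts for all the evidence.

B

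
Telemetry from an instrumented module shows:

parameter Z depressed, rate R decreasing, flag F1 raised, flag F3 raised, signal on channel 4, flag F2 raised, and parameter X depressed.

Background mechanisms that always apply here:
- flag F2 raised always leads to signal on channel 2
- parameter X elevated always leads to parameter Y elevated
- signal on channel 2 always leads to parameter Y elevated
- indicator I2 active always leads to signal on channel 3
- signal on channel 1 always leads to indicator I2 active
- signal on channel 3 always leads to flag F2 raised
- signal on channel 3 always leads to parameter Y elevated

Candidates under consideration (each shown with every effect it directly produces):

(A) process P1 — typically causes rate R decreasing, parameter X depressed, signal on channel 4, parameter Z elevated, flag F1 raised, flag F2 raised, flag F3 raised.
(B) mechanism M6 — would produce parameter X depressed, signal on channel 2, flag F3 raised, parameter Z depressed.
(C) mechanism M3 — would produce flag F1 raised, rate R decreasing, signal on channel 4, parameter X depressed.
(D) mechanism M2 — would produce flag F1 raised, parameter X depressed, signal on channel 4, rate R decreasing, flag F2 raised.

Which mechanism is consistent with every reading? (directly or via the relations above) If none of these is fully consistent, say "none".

none

Per-candidate check:
(A) process P1 — fails on parameter Z depressed (predicts parameter Z elevated, not parameter Z depressed)
(B) mechanism M6 — parameter Z depressed +; rate R decreasing -; flag F1 raised -; flag F3 raised +; signal on channel 4 -; flag F2 raised -; parameter X depressed +
(C) mechanism M3 — does not account for parameter Z depressed, flag F3 raised, flag F2 raised
(D) mechanism M2 — parameter Z depressed -; rate R decreasing +; flag F1 raised +; flag F3 raised -; signal on channel 4 +; flag F2 raised +; parameter X depressed +
Every candidate fails on at least one observation.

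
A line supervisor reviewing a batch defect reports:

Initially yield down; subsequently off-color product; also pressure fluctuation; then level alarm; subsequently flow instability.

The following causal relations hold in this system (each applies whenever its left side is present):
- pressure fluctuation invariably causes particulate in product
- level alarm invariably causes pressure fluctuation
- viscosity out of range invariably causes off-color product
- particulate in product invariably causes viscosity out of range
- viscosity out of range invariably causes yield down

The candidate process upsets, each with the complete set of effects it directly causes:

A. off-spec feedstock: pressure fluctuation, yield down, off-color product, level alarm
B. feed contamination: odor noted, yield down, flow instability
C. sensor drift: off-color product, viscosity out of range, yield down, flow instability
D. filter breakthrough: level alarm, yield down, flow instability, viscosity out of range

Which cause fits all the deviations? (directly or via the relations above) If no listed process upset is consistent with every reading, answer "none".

Testing each hypothesis:
(A) off-spec feedstock — does not account for flow instability
(B) feed contamination — yield down yes; off-color product NO; pressure fluctuation NO; level alarm NO; flow instability yes
(C) sensor drift — does not account for pressure fluctuation, level alarm
(D) filter breakthrough — yield down yes; off-color product yes (via viscosity out of range → off-color product); pressure fluctuation yes (via level alarm → pressure fluctuation); level alarm yes; flow instability yes
(D) alone accounts for all the evidence.

D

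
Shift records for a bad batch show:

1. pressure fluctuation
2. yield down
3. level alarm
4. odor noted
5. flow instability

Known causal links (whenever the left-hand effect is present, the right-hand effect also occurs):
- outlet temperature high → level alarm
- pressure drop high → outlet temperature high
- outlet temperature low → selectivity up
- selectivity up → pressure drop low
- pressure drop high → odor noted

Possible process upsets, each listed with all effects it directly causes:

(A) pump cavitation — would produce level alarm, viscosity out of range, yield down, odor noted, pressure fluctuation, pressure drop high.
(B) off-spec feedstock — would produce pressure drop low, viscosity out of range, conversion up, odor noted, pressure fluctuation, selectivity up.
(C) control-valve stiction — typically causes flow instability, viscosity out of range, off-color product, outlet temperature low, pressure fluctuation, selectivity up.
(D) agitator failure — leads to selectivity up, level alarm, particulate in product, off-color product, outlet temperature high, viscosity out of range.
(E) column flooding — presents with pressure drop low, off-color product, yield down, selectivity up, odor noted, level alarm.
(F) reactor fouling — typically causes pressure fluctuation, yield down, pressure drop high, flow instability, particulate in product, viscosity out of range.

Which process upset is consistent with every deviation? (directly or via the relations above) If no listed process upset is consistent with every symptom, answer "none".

Checking each candidate against the observations:
(A) pump cavitation — does not account for flow instability
(B) off-spec feedstock — pressure fluctuation yes; yield down NO; level alarm NO; odor noted yes; flow instability NO
(C) control-valve stiction — does not account for yield down, level alarm, odor noted
(D) agitator failure — does not account for pressure fluctuation, yield down, odor noted, flow instability
(E) column flooding — pressure fluctuation NO; yield down yes; level alarm yes; odor noted yes; flow instability NO
(F) reactor fouling — pressure fluctuation yes; yield down yes; level alarm yes (through pressure drop high → outlet temperature high → level alarm); odor noted yes (through pressure drop high → odor noted); flow instability yes
(F) alone accounts for all the evidence.

F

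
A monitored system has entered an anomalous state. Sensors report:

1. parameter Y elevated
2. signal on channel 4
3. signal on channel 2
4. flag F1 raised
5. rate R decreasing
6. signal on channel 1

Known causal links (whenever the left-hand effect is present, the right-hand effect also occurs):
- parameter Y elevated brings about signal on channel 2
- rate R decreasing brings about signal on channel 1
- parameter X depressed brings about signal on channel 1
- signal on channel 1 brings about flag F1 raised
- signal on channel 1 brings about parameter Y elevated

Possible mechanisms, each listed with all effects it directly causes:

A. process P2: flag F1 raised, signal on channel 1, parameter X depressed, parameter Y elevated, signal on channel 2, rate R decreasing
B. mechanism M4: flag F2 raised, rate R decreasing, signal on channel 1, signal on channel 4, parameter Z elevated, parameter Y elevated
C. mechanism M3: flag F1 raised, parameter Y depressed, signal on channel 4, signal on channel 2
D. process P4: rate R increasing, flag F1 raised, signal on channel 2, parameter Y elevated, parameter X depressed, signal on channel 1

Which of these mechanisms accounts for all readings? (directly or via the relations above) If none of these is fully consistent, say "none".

Checking each candidate against the observations:
(A) process P2 — does not account for signal on channel 4
(B) mechanism M4 — accounts for every observation (signal on channel 2 through parameter Y elevated → signal on channel 2)
(C) mechanism M3 — fails on parameter Y elevated, rate R decreasing, signal on channel 1 (predicts parameter Y depressed, not parameter Y elevated)
(D) process P4 — parameter Y elevated yes; signal on channel 4 NO; signal on channel 2 yes; flag F1 raised yes; rate R decreasing NO; signal on channel 1 yes
(B) is the only candidate with no mismatches.

B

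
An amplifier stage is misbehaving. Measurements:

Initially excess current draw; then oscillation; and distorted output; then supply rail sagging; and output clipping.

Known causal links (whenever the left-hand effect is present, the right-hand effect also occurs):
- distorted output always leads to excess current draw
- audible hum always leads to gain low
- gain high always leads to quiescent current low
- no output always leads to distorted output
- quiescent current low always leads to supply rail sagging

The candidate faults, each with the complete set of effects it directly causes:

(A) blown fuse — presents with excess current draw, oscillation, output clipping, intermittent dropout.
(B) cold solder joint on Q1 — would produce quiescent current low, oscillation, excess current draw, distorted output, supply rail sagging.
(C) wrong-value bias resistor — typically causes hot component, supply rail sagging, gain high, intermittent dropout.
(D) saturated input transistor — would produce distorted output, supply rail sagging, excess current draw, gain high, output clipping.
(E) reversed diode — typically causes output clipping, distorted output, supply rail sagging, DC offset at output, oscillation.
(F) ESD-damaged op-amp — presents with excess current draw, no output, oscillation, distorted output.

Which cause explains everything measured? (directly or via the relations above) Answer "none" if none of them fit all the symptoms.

E

Checking each candidate against the observations:
(A) blown fuse — excess current draw ✓; oscillation ✓; distorted output ✗; supply rail sagging ✗; output clipping ✓
(B) cold solder joint on Q1 — excess current draw ✓; oscillation ✓; distorted output ✓; supply rail sagging ✓; output clipping ✗
(C) wrong-value bias resistor — excess current draw ✗; oscillation ✗; distorted output ✗; supply rail sagging ✓; output clipping ✗
(D) saturated input transistor — does not account for oscillation
(E) reversed diode — excess current draw ✓ (by distorted output → excess current draw); oscillation ✓; distorted output ✓; supply rail sagging ✓; output clipping ✓
(F) ESD-damaged op-amp — excess current draw ✓; oscillation ✓; distorted output ✓; supply rail sagging ✗; output clipping ✗
(E) is the only candidate with no mismatches.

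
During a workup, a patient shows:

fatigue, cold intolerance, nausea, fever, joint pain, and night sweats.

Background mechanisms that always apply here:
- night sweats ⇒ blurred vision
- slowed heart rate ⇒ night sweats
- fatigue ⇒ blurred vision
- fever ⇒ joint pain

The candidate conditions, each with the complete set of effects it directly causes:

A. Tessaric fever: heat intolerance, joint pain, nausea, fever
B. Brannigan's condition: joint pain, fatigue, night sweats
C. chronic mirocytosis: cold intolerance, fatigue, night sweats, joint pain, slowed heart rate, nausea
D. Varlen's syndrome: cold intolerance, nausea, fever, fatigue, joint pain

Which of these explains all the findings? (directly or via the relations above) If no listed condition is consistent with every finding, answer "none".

Per-candidate check:
(A) Tessaric fever — fails on fatigue, cold intolerance, night sweats (predicts heat intolerance, not cold intolerance)
(B) Brannigan's condition — fatigue match; cold intolerance miss; nausea miss; fever miss; joint pain match; night sweats match
(C) chronic mirocytosis — does not account for fever
(D) Varlen's syndrome — fatigue match; cold intolerance match; nausea match; fever match; joint pain match; night sweats miss
None of the listed candidates fits everything.

none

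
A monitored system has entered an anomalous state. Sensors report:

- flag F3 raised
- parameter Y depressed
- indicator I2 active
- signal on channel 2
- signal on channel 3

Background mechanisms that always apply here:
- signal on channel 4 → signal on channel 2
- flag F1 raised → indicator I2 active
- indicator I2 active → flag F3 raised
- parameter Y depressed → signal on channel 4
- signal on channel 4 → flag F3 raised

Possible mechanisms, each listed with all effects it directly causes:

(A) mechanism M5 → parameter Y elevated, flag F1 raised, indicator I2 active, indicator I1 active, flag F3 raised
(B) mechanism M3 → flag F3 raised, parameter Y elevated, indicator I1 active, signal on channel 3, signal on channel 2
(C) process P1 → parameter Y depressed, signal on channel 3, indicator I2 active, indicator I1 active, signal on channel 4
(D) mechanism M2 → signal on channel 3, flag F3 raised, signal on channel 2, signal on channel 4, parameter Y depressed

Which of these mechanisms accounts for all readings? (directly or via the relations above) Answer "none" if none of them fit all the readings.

Testing each hypothesis:
(A) mechanism M5 — fails on parameter Y depressed, signal on channel 2, signal on channel 3 (predicts parameter Y elevated, not parameter Y depressed)
(B) mechanism M3 — flag F3 raised ✓; parameter Y depressed ✗; indicator I2 active ✗; signal on channel 2 ✓; signal on channel 3 ✓
(C) process P1 — flag F3 raised ✓ (by signal on channel 4 → flag F3 raised); parameter Y depressed ✓; indicator I2 active ✓; signal on channel 2 ✓ (by signal on channel 4 → signal on channel 2); signal on channel 3 ✓
(D) mechanism M2 — flag F3 raised ✓; parameter Y depressed ✓; indicator I2 active ✗; signal on channel 2 ✓; signal on channel 3 ✓
(C) alone accounts for all the evidence.

C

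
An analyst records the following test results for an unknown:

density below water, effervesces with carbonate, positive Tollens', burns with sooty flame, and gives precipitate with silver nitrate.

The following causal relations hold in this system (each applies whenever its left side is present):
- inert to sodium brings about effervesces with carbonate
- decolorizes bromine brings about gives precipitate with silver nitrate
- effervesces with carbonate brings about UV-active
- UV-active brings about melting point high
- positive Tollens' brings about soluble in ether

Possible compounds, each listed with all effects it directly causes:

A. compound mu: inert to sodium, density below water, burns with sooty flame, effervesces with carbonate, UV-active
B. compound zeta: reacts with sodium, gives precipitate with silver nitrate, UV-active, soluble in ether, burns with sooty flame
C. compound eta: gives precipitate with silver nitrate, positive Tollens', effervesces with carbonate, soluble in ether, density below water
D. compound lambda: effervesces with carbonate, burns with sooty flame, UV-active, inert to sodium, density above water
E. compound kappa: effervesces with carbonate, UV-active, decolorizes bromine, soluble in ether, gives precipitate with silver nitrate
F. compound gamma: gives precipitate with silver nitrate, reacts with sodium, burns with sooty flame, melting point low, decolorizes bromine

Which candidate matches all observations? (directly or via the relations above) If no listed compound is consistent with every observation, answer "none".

Checking each candidate against the observations:
(A) compound mu — density below water +; effervesces with carbonate +; positive Tollens' -; burns with sooty flame +; gives precipitate with silver nitrate -
(B) compound zeta — does not account for density below water, effervesces with carbonate, positive Tollens'
(C) compound eta — does not account for burns with sooty flame
(D) compound lambda — fails on density below water, positive Tollens', gives precipitate with silver nitrate (predicts density above water, not density below water)
(E) compound kappa — density below water -; effervesces with carbonate +; positive Tollens' -; burns with sooty flame -; gives precipitate with silver nitrate +
(F) compound gamma — does not account for density below water, effervesces with carbonate, positive Tollens'
No candidate is consistent with all observations.

none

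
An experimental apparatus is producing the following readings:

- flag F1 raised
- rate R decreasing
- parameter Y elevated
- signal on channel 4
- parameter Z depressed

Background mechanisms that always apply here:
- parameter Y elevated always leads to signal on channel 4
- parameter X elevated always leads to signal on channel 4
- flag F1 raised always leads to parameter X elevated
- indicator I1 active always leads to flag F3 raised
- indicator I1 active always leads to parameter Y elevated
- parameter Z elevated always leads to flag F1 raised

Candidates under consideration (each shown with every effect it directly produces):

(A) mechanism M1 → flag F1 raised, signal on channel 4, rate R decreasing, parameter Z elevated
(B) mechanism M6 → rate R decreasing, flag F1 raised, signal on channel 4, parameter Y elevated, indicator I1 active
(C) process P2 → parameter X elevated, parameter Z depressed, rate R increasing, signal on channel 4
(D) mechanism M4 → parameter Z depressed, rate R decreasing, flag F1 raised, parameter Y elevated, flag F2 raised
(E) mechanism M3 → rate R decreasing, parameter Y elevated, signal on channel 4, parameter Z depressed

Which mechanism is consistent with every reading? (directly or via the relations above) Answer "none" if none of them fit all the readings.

Checking each candidate against the observations:
(A) mechanism M1 — flag F1 raised ✓; rate R decreasing ✓; parameter Y elevated ✗; signal on channel 4 ✓; parameter Z depressed ✗
(B) mechanism M6 — does not account for parameter Z depressed
(C) process P2 — fails on flag F1 raised, rate R decreasing, parameter Y elevated (predicts rate R increasing, not rate R decreasing)
(D) mechanism M4 — accounts for every observation (signal on channel 4 by parameter Y elevated → signal on channel 4)
(E) mechanism M3 — flag F1 raised ✗; rate R decreasing ✓; parameter Y elevated ✓; signal on channel 4 ✓; parameter Z depressed ✓
(D) alone accounts for all the evidence.

D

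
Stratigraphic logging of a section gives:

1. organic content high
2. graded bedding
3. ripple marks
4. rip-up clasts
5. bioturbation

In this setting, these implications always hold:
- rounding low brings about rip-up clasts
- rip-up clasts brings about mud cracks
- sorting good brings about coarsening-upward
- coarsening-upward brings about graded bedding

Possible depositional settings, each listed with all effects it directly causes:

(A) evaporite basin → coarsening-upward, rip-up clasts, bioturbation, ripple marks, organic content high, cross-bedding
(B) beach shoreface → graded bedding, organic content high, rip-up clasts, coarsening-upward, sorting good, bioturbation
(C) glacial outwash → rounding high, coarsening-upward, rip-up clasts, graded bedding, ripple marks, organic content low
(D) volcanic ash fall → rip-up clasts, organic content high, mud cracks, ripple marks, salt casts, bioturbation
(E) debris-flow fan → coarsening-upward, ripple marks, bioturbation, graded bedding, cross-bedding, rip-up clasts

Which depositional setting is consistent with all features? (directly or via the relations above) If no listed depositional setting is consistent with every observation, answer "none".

A

Per-candidate check:
(A) evaporite basin — accounts for every observation (graded bedding through coarsening-upward → graded bedding)
(B) beach shoreface — does not account for ripple marks
(C) glacial outwash — fails on organic content high, bioturbation (predicts organic content low, not organic content high)
(D) volcanic ash fall — organic content high +; graded bedding -; ripple marks +; rip-up clasts +; bioturbation +
(E) debris-flow fan — organic content high -; graded bedding +; ripple marks +; rip-up clasts +; bioturbation +
(A) is the only candidate with no mismatches.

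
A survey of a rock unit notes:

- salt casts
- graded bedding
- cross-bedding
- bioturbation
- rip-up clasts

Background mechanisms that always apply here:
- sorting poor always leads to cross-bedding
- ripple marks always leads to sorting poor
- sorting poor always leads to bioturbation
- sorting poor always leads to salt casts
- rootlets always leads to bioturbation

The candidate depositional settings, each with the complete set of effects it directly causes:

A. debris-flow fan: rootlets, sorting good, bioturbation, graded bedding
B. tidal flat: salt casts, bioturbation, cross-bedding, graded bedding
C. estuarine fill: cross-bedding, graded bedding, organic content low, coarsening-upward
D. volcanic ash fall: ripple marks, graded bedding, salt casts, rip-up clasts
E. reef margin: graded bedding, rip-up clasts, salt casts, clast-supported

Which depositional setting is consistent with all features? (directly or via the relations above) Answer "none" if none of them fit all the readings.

D

Testing each hypothesis:
(A) debris-flow fan — does not account for salt casts, cross-bedding, rip-up clasts
(B) tidal flat — does not account for rip-up clasts
(C) estuarine fill — does not account for salt casts, bioturbation, rip-up clasts
(D) volcanic ash fall — accounts for every observation (cross-bedding via ripple marks → sorting poor → cross-bedding)
(E) reef margin — salt casts ✓; graded bedding ✓; cross-bedding ✗; bioturbation ✗; rip-up clasts ✓
(D) is the only candidate with no mismatches.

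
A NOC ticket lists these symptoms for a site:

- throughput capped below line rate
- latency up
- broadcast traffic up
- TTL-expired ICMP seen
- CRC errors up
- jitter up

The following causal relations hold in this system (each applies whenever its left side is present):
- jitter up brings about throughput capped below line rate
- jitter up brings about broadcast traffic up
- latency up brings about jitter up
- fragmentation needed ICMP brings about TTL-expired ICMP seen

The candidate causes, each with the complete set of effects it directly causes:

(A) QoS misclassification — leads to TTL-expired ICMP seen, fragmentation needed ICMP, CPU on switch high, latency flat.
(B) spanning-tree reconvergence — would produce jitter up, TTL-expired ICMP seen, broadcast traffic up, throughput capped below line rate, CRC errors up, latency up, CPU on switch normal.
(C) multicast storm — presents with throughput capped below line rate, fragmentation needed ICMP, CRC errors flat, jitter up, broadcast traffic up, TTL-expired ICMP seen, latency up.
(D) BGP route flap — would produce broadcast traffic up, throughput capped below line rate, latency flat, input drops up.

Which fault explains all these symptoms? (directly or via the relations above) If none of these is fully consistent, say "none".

Per-candidate check:
(A) QoS misclassification — fails on throughput capped below line rate, latency up, broadcast traffic up, CRC errors up, jitter up (predicts latency flat, not latency up)
(B) spanning-tree reconvergence — throughput capped below line rate yes; latency up yes; broadcast traffic up yes; TTL-expired ICMP seen yes; CRC errors up yes; jitter up yes
(C) multicast storm — fails on CRC errors up (predicts CRC errors flat, not CRC errors up)
(D) BGP route flap — throughput capped below line rate yes; latency up NO; broadcast traffic up yes; TTL-expired ICMP seen NO; CRC errors up NO; jitter up NO
(B) alone accounts for all the evidence.

B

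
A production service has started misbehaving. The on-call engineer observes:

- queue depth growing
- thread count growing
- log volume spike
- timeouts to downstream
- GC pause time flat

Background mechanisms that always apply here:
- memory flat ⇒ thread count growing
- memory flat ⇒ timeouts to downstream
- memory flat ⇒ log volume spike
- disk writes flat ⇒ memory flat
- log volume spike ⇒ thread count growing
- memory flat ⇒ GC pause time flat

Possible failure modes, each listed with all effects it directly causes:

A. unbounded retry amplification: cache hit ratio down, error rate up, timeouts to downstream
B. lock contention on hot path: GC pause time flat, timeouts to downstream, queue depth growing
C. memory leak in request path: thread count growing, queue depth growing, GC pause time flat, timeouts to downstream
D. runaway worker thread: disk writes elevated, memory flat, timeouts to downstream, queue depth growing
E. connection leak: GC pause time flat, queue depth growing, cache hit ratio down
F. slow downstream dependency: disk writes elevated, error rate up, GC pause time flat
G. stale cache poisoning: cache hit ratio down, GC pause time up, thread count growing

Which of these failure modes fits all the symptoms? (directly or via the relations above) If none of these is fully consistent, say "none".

Checking each candidate against the observations:
(A) unbounded retry amplification — queue depth growing miss; thread count growing miss; log volume spike miss; timeouts to downstream match; GC pause time flat miss
(B) lock contention on hot path — queue depth growing match; thread count growing miss; log volume spike miss; timeouts to downstream match; GC pause time flat match
(C) memory leak in request path — queue depth growing match; thread count growing match; log volume spike miss; timeouts to downstream match; GC pause time flat match
(D) runaway worker thread — accounts for every observation (thread count growing by memory flat → thread count growing)
(E) connection leak — queue depth growing match; thread count growing miss; log volume spike miss; timeouts to downstream miss; GC pause time flat match
(F) slow downstream dependency — does not account for queue depth growing, thread count growing, log volume spike, timeouts to downstream
(G) stale cache poisoning — fails on queue depth growing, log volume spike, timeouts to downstream, GC pause time flat (predicts GC pause time up, not GC pause time flat)
(D) is the only candidate with no mismatches.

D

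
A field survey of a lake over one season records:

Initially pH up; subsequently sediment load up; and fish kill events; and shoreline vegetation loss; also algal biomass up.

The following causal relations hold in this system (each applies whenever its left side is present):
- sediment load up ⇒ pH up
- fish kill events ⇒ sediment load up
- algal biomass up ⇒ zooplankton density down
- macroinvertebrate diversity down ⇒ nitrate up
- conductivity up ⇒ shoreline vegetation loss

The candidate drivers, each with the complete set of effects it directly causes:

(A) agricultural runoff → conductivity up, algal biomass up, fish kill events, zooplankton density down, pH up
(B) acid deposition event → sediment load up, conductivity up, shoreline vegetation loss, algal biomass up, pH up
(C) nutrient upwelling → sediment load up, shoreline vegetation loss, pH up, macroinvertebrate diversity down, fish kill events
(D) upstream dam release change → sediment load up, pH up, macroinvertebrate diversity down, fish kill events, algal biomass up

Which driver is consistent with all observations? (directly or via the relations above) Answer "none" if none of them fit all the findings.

Testing each hypothesis:
(A) agricultural runoff — pH up yes; sediment load up yes (by fish kill events → sediment load up); fish kill events yes; shoreline vegetation loss yes (by conductivity up → shoreline vegetation loss); algal biomass up yes
(B) acid deposition event — does not account for fish kill events
(C) nutrient upwelling — pH up yes; sediment load up yes; fish kill events yes; shoreline vegetation loss yes; algal biomass up NO
(D) upstream dam release change — does not account for shoreline vegetation loss
Only (A) is consistent with every observation.

A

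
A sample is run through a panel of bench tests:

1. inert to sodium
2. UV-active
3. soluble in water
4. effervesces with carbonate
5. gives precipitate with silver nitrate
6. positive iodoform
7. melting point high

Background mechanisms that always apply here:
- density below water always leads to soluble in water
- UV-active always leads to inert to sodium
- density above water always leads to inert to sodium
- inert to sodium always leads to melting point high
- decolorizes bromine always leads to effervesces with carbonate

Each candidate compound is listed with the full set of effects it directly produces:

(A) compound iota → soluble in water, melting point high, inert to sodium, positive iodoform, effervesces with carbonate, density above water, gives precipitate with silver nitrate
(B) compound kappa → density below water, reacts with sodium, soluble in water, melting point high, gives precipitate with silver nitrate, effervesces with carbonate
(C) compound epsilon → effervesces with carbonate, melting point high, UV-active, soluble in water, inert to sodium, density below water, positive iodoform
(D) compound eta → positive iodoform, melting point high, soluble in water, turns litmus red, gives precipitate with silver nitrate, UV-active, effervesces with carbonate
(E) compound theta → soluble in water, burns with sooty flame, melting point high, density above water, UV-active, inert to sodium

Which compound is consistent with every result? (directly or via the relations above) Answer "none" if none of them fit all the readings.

D

Checking each candidate against the observations:
(A) compound iota — does not account for UV-active
(B) compound kappa — inert to sodium -; UV-active -; soluble in water +; effervesces with carbonate +; gives precipitate with silver nitrate +; positive iodoform -; melting point high +
(C) compound epsilon — inert to sodium +; UV-active +; soluble in water +; effervesces with carbonate +; gives precipitate with silver nitrate -; positive iodoform +; melting point high +
(D) compound eta — accounts for every observation (inert to sodium via UV-active → inert to sodium)
(E) compound theta — inert to sodium +; UV-active +; soluble in water +; effervesces with carbonate -; gives precipitate with silver nitrate -; positive iodoform -; melting point high +
Only (D) is consistent with every observation.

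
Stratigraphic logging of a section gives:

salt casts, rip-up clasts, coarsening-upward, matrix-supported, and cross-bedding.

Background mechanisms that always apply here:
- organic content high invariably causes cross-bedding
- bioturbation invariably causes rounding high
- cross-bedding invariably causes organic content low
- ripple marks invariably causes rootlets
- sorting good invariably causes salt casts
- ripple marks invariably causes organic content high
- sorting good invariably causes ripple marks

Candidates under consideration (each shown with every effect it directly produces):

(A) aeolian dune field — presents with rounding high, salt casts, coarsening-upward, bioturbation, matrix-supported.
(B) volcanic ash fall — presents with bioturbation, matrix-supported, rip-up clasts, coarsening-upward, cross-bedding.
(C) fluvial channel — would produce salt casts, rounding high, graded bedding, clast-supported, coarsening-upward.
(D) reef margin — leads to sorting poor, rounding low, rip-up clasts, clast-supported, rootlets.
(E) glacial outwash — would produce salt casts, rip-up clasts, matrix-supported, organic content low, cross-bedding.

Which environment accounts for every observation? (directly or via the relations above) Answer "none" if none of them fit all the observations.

Per-candidate check:
(A) aeolian dune field — salt casts yes; rip-up clasts NO; coarsening-upward yes; matrix-supported yes; cross-bedding NO
(B) volcanic ash fall — salt casts NO; rip-up clasts yes; coarsening-upward yes; matrix-supported yes; cross-bedding yes
(C) fluvial channel — salt casts yes; rip-up clasts NO; coarsening-upward yes; matrix-supported NO; cross-bedding NO
(D) reef margin — salt casts NO; rip-up clasts yes; coarsening-upward NO; matrix-supported NO; cross-bedding NO
(E) glacial outwash — salt casts yes; rip-up clasts yes; coarsening-upward NO; matrix-supported yes; cross-bedding yes
None of the listed candidates fits everything.

none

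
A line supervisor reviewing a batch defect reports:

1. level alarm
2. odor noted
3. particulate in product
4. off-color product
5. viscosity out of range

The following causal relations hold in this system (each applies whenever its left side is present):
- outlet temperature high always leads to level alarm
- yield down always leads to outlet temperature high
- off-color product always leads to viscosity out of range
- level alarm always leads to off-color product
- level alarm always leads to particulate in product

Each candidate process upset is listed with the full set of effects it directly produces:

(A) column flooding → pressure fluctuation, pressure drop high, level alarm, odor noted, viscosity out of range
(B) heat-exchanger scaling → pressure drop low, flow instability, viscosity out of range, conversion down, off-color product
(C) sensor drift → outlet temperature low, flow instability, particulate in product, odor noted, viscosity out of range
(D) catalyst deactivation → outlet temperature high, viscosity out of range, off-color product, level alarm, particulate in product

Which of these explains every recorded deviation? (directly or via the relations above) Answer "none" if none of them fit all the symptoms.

A

For each candidate, compare predicted effects to what was observed:
(A) column flooding — accounts for every observation (particulate in product through level alarm → particulate in product)
(B) heat-exchanger scaling — level alarm miss; odor noted miss; particulate in product miss; off-color product match; viscosity out of range match
(C) sensor drift — does not account for level alarm, off-color product
(D) catalyst deactivation — does not account for odor noted
(A) is the only candidate with no mismatches.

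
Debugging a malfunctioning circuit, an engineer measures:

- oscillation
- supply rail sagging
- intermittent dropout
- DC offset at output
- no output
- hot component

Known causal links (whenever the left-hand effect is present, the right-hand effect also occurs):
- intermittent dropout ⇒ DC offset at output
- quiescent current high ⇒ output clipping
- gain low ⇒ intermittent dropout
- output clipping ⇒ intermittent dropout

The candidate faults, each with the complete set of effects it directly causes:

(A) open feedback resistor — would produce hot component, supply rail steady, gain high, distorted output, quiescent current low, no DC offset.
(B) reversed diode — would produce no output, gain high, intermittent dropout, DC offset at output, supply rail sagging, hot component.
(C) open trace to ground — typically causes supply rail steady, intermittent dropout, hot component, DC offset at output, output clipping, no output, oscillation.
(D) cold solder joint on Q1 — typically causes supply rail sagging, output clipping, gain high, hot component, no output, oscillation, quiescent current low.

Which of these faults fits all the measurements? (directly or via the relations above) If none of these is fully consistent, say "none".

D

For each candidate, compare predicted effects to what was observed:
(A) open feedback resistor — oscillation miss; supply rail sagging miss; intermittent dropout miss; DC offset at output miss; no output miss; hot component match
(B) reversed diode — does not account for oscillation
(C) open trace to ground — oscillation match; supply rail sagging miss; intermittent dropout match; DC offset at output match; no output match; hot component match
(D) cold solder joint on Q1 — accounts for every observation (intermittent dropout via output clipping → intermittent dropout)
Only (D) is consistent with every observation.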